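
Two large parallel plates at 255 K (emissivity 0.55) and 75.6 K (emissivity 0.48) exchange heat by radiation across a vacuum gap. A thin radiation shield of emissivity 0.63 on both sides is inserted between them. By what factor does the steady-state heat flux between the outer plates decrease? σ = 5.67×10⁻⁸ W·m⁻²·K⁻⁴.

Without shield: q₀ = σΔ(T⁴)/(1/ε₁+1/ε₂−1) with denominator 2.902.
With shield the two gaps are in series; the resistances add: (1/ε₁+1/ε_s−1)+(1/ε_s+1/ε₂−1) = 2.405+2.671 = 5.076.
Heat-flux ratio q₀/q = 5.076/2.902.

factor ≈ 1.75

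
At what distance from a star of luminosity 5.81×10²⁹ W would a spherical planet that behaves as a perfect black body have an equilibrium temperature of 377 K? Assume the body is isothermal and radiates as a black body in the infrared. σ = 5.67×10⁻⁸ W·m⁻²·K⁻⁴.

d ≈ 3.18×10¹² m

For an isothermal black-emitting sphere, (1−a)S·πr² = σ·4πr²·T⁴ ⇒ S = 4σT⁴/(1−a).
S = 4·5.67×10⁻⁸·(377)⁴/1.00 = 4582 W/m².
Flux falls as S = L/(4πd²), so d = √(L/(4πS)) = √(5.81×10²⁹/(4π·4582)).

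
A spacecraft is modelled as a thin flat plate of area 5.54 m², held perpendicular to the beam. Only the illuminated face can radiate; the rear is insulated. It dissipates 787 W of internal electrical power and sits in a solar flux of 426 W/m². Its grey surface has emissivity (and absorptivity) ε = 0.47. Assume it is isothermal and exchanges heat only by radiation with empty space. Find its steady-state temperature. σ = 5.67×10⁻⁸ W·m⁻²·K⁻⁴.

At steady state, absorbed solar power + internal power = radiated power.
Absorbed: α·S·A_cross = 0.47·426·5.540 = 1109 W (cross-section A).
Total input = 1109 + 787 = 1896 W.
Radiated: εσ·A_surf·T⁴ with A_surf = A = 5.540 m².
T⁴ = 1896/(0.47·5.67×10⁻⁸·5.540) = 1.284×10¹⁰ K⁴.

T ≈ 337 K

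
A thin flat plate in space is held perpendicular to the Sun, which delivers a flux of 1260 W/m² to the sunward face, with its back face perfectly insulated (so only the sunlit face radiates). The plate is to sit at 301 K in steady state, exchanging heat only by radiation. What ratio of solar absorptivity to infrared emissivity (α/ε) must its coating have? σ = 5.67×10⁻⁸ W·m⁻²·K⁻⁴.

α/ε ≈ 0.369

Balance: αS·A = εσ·1A·T⁴ ⇒ α/ε = σT⁴/S.
α/ε = 5.67×10⁻⁸·(301)⁴/1260 = 5.67×10⁻⁸·8.209×10⁹/1260.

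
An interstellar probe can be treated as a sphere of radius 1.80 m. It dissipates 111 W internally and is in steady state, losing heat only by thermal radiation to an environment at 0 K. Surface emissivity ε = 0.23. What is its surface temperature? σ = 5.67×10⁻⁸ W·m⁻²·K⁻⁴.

Steady state: internal power = radiated power, P = εσA T⁴.
Radiating area A = 4πr² = 40.72 m².
T⁴ = P/(εσA) = 111/(0.23·5.67×10⁻⁸·40.72) = 2.091×10⁸ K⁴.
T = (2.091×10⁸)^(1/4).

T ≈ 120 K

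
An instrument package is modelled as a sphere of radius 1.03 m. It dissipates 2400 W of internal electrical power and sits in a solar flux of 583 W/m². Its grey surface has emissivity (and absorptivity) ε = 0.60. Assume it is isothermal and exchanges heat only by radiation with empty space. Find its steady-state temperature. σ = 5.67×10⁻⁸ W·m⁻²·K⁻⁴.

T ≈ 298 K

At steady state, absorbed solar power + internal power = radiated power.
Absorbed: α·S·A_cross = 0.60·583·3.333 = 1166 W (cross-section πr²).
Total input = 1166 + 2400 = 3566 W.
Radiated: εσ·A_surf·T⁴ with A_surf = 4πr² = 13.33 m².
T⁴ = 3566/(0.60·5.67×10⁻⁸·13.33) = 7.862×10⁹ K⁴.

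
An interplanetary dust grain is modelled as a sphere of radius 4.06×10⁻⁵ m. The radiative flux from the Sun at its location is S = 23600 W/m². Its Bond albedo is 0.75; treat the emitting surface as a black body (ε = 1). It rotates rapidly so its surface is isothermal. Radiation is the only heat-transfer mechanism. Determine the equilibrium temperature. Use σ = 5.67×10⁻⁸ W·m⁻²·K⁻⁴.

At equilibrium, absorbed power = emitted power.
Absorbing cross-section = πr² = 5.178×10⁻⁹ m²; emitting surface = 4πr² = 2.071×10⁻⁸ m² (ratio 4).
(1−a)S·A_cross = εσ·A_surf·T⁴  ⇒  T⁴ = (1−a)S/(4σ).
T⁴ = 0.250·23600/(4·5.67×10⁻⁸) = 2.601×10¹⁰ K⁴.
T = (2.601×10¹⁰)^(1/4).

T ≈ 402 K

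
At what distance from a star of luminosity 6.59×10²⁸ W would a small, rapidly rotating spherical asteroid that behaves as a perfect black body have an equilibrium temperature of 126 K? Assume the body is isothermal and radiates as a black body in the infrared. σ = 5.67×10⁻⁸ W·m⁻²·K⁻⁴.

d ≈ 9.58×10¹² m

For an isothermal black-emitting sphere, (1−a)S·πr² = σ·4πr²·T⁴ ⇒ S = 4σT⁴/(1−a).
S = 4·5.67×10⁻⁸·(126)⁴/1.00 = 57.16 W/m².
Flux falls as S = L/(4πd²), so d = √(L/(4πS)) = √(6.59×10²⁸/(4π·57.16)).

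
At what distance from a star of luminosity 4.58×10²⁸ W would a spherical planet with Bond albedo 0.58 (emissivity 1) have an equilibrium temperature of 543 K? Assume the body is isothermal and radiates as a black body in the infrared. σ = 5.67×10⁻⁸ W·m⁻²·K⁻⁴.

d ≈ 2.79×10¹¹ m

For an isothermal black-emitting sphere, (1−a)S·πr² = σ·4πr²·T⁴ ⇒ S = 4σT⁴/(1−a).
S = 4·5.67×10⁻⁸·(543)⁴/0.420 = 46950 W/m².
Flux falls as S = L/(4πd²), so d = √(L/(4πS)) = √(4.58×10²⁸/(4π·46950)).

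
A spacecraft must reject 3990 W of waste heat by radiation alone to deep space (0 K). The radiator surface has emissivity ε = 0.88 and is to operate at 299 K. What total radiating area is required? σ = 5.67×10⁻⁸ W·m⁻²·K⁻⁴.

P = εσA T⁴ ⇒ A = P/(εσT⁴).
T⁴ = 7.993×10⁹ K⁴.
A = 3990/(0.88 × 5.67×10⁻⁸ × 7.993×10⁹).

A ≈ 10.0 m²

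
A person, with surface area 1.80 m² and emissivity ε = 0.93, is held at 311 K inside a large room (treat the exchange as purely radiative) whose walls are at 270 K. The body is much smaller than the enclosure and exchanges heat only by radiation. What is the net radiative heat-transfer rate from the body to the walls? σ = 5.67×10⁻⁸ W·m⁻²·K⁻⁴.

For a small grey body in a large enclosure: P_net = εσA(T_body⁴ − T_wall⁴).
A = 1.80 m²; T_body⁴ − T_wall⁴ = 9.355×10⁹ − 5.314×10⁹ = 4.041×10⁹ K⁴.
|P_net| = 0.93·5.67×10⁻⁸·1.800·4.041×10⁹.

P_net ≈ 384 W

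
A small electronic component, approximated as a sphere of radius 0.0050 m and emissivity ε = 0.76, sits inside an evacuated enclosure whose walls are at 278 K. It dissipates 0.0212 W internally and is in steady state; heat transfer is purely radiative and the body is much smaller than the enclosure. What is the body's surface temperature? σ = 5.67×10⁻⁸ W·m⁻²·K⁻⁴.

For a small grey body in a large enclosure, net radiated power = εσA(T⁴ − T_w⁴).
Steady state: P = εσA(T⁴ − T_w⁴) with A = 4πr² = 3.142×10⁻⁴ m².
T⁴ = P/(εσA) + T_w⁴ = 0.0212/(0.76·5.67×10⁻⁸·3.142×10⁻⁴) + (278)⁴
    = 1.566×10⁹ + 5.973×10⁹ = 7.539×10⁹ K⁴.

T ≈ 295 K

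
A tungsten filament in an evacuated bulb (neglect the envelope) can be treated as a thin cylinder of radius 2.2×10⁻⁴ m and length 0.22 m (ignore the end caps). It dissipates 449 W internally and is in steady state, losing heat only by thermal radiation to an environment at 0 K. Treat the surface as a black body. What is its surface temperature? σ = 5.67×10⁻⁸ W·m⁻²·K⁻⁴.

Steady state: internal power = radiated power, P = εσA T⁴.
Radiating area A = 2πrL = 3.041×10⁻⁴ m².
T⁴ = P/(εσA) = 449/(1.0·5.67×10⁻⁸·3.041×10⁻⁴) = 2.604×10¹³ K⁴.
T = (2.604×10¹³)^(1/4).

T ≈ 2260 K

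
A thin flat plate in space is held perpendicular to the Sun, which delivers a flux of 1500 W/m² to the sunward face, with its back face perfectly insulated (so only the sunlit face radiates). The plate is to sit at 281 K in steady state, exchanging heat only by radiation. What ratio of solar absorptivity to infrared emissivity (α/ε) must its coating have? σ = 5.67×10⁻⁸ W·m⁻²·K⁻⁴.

Balance: αS·A = εσ·1A·T⁴ ⇒ α/ε = σT⁴/S.
α/ε = 5.67×10⁻⁸·(281)⁴/1500 = 5.67×10⁻⁸·6.235×10⁹/1500.

α/ε ≈ 0.236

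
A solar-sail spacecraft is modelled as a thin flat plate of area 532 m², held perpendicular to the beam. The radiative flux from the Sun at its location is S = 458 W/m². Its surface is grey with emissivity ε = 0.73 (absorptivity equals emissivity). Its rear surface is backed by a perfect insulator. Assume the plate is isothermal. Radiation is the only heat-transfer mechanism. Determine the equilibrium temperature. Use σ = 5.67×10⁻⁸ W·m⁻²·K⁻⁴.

T ≈ 300 K

At equilibrium, absorbed power = emitted power.
Absorbing cross-section = A = 532.0 m²; emitting surface = A = 532.0 m² (ratio 1).
εS·A_cross = εσ·A_surf·T⁴  ⇒  T⁴ = S/(1σ)   (ε cancels).
T⁴ = 458/(1·5.67×10⁻⁸) = 8.078×10⁹ K⁴.
T = (8.078×10⁹)^(1/4).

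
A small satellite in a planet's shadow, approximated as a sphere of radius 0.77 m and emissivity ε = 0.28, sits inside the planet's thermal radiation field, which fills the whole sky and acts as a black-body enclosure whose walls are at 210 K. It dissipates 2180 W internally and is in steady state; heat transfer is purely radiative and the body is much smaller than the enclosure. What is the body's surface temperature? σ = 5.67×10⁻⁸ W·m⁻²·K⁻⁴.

T ≈ 378 K

For a small grey body in a large enclosure, net radiated power = εσA(T⁴ − T_w⁴).
Steady state: P = εσA(T⁴ − T_w⁴) with A = 4πr² = 7.451 m².
T⁴ = P/(εσA) + T_w⁴ = 2180/(0.28·5.67×10⁻⁸·7.451) + (210)⁴
    = 1.843×10¹⁰ + 1.945×10⁹ = 2.037×10¹⁰ K⁴.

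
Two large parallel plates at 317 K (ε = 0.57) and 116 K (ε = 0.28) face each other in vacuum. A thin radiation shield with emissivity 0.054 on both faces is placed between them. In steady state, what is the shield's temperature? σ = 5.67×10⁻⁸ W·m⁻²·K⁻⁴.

In steady state the net flux on the hot side equals that on the cold side.
σ(T₁⁴−T_s⁴)/D₁ = σ(T_s⁴−T₂⁴)/D₂, with D₁ = 1/ε₁+1/ε_s−1 = 19.27, D₂ = 1/ε_s+1/ε₂−1 = 21.09.
Solve for T_s⁴: T_s⁴ = (D₂·T₁⁴ + D₁·T₂⁴)/(D₁+D₂) = 5.363×10⁹ K⁴.

T_s ≈ 271 K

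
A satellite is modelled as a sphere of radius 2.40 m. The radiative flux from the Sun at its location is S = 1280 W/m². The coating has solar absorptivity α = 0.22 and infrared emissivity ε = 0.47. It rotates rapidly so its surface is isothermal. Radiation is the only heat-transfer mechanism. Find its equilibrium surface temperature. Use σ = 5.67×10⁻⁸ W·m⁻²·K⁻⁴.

T ≈ 227 K

At equilibrium, absorbed power = emitted power.
Absorbing cross-section = πr² = 18.10 m²; emitting surface = 4πr² = 72.38 m² (ratio 4).
αS·A_cross = εσ·A_surf·T⁴  ⇒  T⁴ = αS/(ε·4σ).
T⁴ = 0.220·1280/(0.47·4·5.67×10⁻⁸) = 2.642×10⁹ K⁴.
T = (2.642×10⁹)^(1/4).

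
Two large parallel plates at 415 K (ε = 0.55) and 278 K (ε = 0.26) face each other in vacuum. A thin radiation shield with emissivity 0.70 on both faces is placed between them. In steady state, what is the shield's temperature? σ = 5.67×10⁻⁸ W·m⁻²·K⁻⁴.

In steady state the net flux on the hot side equals that on the cold side.
σ(T₁⁴−T_s⁴)/D₁ = σ(T_s⁴−T₂⁴)/D₂, with D₁ = 1/ε₁+1/ε_s−1 = 2.247, D₂ = 1/ε_s+1/ε₂−1 = 4.275.
Solve for T_s⁴: T_s⁴ = (D₂·T₁⁴ + D₁·T₂⁴)/(D₁+D₂) = 2.150×10¹⁰ K⁴.

T_s ≈ 383 K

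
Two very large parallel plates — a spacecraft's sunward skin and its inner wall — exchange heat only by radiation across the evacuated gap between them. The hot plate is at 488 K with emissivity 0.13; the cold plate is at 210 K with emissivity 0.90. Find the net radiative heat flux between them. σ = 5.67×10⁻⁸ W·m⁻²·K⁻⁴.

For two infinite grey parallel plates, q = σ(T₁⁴ − T₂⁴)/(1/ε₁ + 1/ε₂ − 1).
T₁⁴ − T₂⁴ = 5.671×10¹⁰ − 1.945×10⁹ = 5.477×10¹⁰ K⁴.
1/ε₁ + 1/ε₂ − 1 = 7.692 + 1.111 − 1 = 7.803.
q = 5.67×10⁻⁸ × 5.477×10¹⁰ / 7.803.

q ≈ 398 W/m²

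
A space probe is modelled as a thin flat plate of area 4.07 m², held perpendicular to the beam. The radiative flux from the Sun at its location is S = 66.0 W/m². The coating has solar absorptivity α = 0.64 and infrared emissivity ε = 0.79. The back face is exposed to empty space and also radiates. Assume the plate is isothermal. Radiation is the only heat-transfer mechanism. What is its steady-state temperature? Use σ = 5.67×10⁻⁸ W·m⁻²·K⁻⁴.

T ≈ 147 K

At equilibrium, absorbed power = emitted power.
Absorbing cross-section = A = 4.070 m²; emitting surface = 2A = 8.140 m² (ratio 2).
αS·A_cross = εσ·A_surf·T⁴  ⇒  T⁴ = αS/(ε·2σ).
T⁴ = 0.640·66.0/(0.79·2·5.67×10⁻⁸) = 4.715×10⁸ K⁴.
T = (4.715×10⁸)^(1/4).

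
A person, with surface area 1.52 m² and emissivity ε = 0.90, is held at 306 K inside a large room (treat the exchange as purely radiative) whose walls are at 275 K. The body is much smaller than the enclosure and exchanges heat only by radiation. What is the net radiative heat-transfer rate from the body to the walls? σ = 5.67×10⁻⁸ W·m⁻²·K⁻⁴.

For a small grey body in a large enclosure: P_net = εσA(T_body⁴ − T_wall⁴).
A = 1.52 m²; T_body⁴ − T_wall⁴ = 8.768×10⁹ − 5.719×10⁹ = 3.049×10⁹ K⁴.
|P_net| = 0.90·5.67×10⁻⁸·1.520·3.049×10⁹.

P_net ≈ 236 W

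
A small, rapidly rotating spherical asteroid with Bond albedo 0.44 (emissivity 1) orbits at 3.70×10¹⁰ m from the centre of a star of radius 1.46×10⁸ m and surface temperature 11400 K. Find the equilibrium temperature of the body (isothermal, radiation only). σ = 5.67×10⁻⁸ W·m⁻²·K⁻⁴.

The star's surface emits σT_*⁴; at distance d the flux is S = σT_*⁴(R_*/d)².
S = 5.67×10⁻⁸·(11400)⁴·(1.46×10⁸/3.70×10¹⁰)² = 14910 W/m².
For an isothermal sphere T⁴ = (1−a)S/(4σ) = 3.682×10¹⁰ K⁴.

T ≈ 438 K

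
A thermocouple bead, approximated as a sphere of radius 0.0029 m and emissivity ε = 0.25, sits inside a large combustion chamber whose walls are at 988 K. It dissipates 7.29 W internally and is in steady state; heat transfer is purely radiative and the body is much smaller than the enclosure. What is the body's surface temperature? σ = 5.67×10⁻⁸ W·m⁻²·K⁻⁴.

T ≈ 1550 K

For a small grey body in a large enclosure, net radiated power = εσA(T⁴ − T_w⁴).
Steady state: P = εσA(T⁴ − T_w⁴) with A = 4πr² = 1.057×10⁻⁴ m².
T⁴ = P/(εσA) + T_w⁴ = 7.29/(0.25·5.67×10⁻⁸·1.057×10⁻⁴) + (988)⁴
    = 4.866×10¹² + 9.529×10¹¹ = 5.819×10¹² K⁴.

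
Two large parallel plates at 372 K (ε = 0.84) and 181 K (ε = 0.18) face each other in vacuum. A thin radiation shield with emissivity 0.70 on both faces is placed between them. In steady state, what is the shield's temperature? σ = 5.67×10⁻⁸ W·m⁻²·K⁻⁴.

T_s ≈ 352 K

In steady state the net flux on the hot side equals that on the cold side.
σ(T₁⁴−T_s⁴)/D₁ = σ(T_s⁴−T₂⁴)/D₂, with D₁ = 1/ε₁+1/ε_s−1 = 1.619, D₂ = 1/ε_s+1/ε₂−1 = 5.984.
Solve for T_s⁴: T_s⁴ = (D₂·T₁⁴ + D₁·T₂⁴)/(D₁+D₂) = 1.530×10¹⁰ K⁴.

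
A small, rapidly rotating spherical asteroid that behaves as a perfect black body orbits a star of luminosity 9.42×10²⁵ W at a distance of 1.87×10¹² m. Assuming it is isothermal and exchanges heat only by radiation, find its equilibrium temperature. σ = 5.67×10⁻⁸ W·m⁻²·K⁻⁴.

First find the stellar flux at distance d: S = L/(4πd²) = 9.42×10²⁵/(4π·(1.87×10¹²)²) = 2.144 W/m².
For an isothermal sphere, absorbed (1−a)S·πr² = emitted σ·4πr²·T⁴, so T⁴ = (1−a)S/(4σ).
T⁴ = 1.00·2.144/(4·5.67×10⁻⁸) = 9.452×10⁶ K⁴.

T ≈ 55.4 K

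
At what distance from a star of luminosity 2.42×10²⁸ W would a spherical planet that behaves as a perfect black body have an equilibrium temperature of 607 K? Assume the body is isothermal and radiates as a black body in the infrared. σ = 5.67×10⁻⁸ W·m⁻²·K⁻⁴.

d ≈ 2.50×10¹¹ m

For an isothermal black-emitting sphere, (1−a)S·πr² = σ·4πr²·T⁴ ⇒ S = 4σT⁴/(1−a).
S = 4·5.67×10⁻⁸·(607)⁴/1.00 = 30790 W/m².
Flux falls as S = L/(4πd²), so d = √(L/(4πS)) = √(2.42×10²⁸/(4π·30790)).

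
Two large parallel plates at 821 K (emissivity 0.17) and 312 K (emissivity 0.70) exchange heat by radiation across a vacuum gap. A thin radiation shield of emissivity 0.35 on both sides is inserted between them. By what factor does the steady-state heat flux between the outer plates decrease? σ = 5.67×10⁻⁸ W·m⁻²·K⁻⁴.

factor ≈ 1.75

Without shield: q₀ = σΔ(T⁴)/(1/ε₁+1/ε₂−1) with denominator 6.311.
With shield the two gaps are in series; the resistances add: (1/ε₁+1/ε_s−1)+(1/ε_s+1/ε₂−1) = 7.739+3.286 = 11.03.
Heat-flux ratio q₀/q = 11.03/6.311.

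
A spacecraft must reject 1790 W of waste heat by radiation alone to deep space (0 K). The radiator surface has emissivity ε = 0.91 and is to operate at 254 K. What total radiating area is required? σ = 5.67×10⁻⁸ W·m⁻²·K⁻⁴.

A ≈ 8.33 m²

P = εσA T⁴ ⇒ A = P/(εσT⁴).
T⁴ = 4.162×10⁹ K⁴.
A = 1790/(0.91 × 5.67×10⁻⁸ × 4.162×10⁹).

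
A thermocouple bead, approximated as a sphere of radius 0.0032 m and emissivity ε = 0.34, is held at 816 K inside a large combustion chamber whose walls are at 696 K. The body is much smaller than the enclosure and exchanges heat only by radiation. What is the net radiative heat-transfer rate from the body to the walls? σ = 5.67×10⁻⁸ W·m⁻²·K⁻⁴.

For a small grey body in a large enclosure: P_net = εσA(T_body⁴ − T_wall⁴).
A = 4πr² = 1.287×10⁻⁴ m²; T_body⁴ − T_wall⁴ = 4.434×10¹¹ − 2.347×10¹¹ = 2.087×10¹¹ K⁴.
|P_net| = 0.34·5.67×10⁻⁸·1.287×10⁻⁴·2.087×10¹¹.

P_net ≈ 0.518 W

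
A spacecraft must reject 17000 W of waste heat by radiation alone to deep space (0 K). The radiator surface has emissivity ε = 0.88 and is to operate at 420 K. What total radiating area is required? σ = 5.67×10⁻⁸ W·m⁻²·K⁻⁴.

P = εσA T⁴ ⇒ A = P/(εσT⁴).
T⁴ = 3.112×10¹⁰ K⁴.
A = 17000/(0.88 × 5.67×10⁻⁸ × 3.112×10¹⁰).

A ≈ 10.9 m²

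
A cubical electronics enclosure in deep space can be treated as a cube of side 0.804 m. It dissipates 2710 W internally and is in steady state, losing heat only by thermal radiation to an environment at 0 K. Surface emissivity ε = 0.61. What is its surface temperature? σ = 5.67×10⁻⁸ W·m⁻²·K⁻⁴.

T ≈ 377 K

Steady state: internal power = radiated power, P = εσA T⁴.
Radiating area A = 6L² = 3.878 m².
T⁴ = P/(εσA) = 2710/(0.61·5.67×10⁻⁸·3.878) = 2.020×10¹⁰ K⁴.
T = (2.020×10¹⁰)^(1/4).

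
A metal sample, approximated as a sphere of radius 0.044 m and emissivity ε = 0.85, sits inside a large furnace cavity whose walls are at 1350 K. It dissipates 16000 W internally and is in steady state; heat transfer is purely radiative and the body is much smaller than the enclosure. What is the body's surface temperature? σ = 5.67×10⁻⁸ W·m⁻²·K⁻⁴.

For a small grey body in a large enclosure, net radiated power = εσA(T⁴ − T_w⁴).
Steady state: P = εσA(T⁴ − T_w⁴) with A = 4πr² = 0.02433 m².
T⁴ = P/(εσA) + T_w⁴ = 16000/(0.85·5.67×10⁻⁸·0.02433) + (1350)⁴
    = 1.365×10¹³ + 3.322×10¹² = 1.697×10¹³ K⁴.

T ≈ 2030 K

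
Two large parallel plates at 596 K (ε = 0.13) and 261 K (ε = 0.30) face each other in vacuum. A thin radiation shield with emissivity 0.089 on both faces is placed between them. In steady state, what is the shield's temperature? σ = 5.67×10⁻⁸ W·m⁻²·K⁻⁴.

T_s ≈ 489 K

In steady state the net flux on the hot side equals that on the cold side.
σ(T₁⁴−T_s⁴)/D₁ = σ(T_s⁴−T₂⁴)/D₂, with D₁ = 1/ε₁+1/ε_s−1 = 17.93, D₂ = 1/ε_s+1/ε₂−1 = 13.57.
Solve for T_s⁴: T_s⁴ = (D₂·T₁⁴ + D₁·T₂⁴)/(D₁+D₂) = 5.700×10¹⁰ K⁴.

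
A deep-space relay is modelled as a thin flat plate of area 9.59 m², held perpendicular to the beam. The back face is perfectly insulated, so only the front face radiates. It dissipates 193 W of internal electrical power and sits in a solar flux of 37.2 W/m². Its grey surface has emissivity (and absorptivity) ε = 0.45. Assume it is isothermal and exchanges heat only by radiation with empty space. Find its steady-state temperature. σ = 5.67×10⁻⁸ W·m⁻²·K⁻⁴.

T ≈ 195 K

At steady state, absorbed solar power + internal power = radiated power.
Absorbed: α·S·A_cross = 0.45·37.2·9.590 = 160.5 W (cross-section A).
Total input = 160.5 + 193 = 353.5 W.
Radiated: εσ·A_surf·T⁴ with A_surf = A = 9.590 m².
T⁴ = 353.5/(0.45·5.67×10⁻⁸·9.590) = 1.445×10⁹ K⁴.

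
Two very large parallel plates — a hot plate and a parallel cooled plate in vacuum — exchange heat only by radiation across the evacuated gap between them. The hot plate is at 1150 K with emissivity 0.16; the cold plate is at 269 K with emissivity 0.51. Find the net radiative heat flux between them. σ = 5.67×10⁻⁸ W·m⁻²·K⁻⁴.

For two infinite grey parallel plates, q = σ(T₁⁴ − T₂⁴)/(1/ε₁ + 1/ε₂ − 1).
T₁⁴ − T₂⁴ = 1.749×10¹² − 5.236×10⁹ = 1.744×10¹² K⁴.
1/ε₁ + 1/ε₂ − 1 = 6.250 + 1.961 − 1 = 7.211.
q = 5.67×10⁻⁸ × 1.744×10¹² / 7.211.

q ≈ 13700 W/m²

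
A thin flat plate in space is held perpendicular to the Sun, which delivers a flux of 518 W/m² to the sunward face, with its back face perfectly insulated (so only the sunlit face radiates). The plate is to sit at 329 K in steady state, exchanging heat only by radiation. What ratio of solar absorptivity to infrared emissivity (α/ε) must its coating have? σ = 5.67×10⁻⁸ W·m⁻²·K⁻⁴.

Balance: αS·A = εσ·1A·T⁴ ⇒ α/ε = σT⁴/S.
α/ε = 5.67×10⁻⁸·(329)⁴/518 = 5.67×10⁻⁸·1.172×10¹⁰/518.

α/ε ≈ 1.28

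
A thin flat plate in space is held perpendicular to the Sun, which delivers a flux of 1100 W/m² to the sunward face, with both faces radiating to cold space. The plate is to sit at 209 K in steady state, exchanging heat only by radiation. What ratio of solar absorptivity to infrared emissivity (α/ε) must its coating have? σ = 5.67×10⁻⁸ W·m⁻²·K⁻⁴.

α/ε ≈ 0.197

Balance: αS·A = εσ·2A·T⁴ ⇒ α/ε = 2σT⁴/S.
α/ε = 2·5.67×10⁻⁸·(209)⁴/1100 = 2·5.67×10⁻⁸·1.908×10⁹/1100.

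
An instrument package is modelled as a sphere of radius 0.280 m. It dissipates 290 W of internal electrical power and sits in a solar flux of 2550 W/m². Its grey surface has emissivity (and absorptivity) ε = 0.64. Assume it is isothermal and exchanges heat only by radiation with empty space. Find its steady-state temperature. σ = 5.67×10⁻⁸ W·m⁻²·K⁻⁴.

T ≈ 373 K

At steady state, absorbed solar power + internal power = radiated power.
Absorbed: α·S·A_cross = 0.64·2550·0.2463 = 402.0 W (cross-section πr²).
Total input = 402.0 + 290 = 692.0 W.
Radiated: εσ·A_surf·T⁴ with A_surf = 4πr² = 0.9852 m².
T⁴ = 692.0/(0.64·5.67×10⁻⁸·0.9852) = 1.936×10¹⁰ K⁴.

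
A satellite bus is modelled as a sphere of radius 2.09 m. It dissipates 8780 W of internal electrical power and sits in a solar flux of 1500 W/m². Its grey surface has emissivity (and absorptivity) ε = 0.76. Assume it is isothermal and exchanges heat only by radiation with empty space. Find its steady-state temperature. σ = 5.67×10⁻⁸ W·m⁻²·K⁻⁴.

T ≈ 319 K

At steady state, absorbed solar power + internal power = radiated power.
Absorbed: α·S·A_cross = 0.76·1500·13.72 = 15640 W (cross-section πr²).
Total input = 15640 + 8780 = 24420 W.
Radiated: εσ·A_surf·T⁴ with A_surf = 4πr² = 54.89 m².
T⁴ = 24420/(0.76·5.67×10⁻⁸·54.89) = 1.033×10¹⁰ K⁴.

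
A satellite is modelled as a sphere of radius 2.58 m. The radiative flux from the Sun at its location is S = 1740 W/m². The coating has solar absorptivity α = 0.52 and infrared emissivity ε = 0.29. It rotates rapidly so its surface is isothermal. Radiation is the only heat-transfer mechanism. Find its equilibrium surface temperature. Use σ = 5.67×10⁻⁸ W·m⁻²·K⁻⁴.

T ≈ 342 K

At equilibrium, absorbed power = emitted power.
Absorbing cross-section = πr² = 20.91 m²; emitting surface = 4πr² = 83.65 m² (ratio 4).
αS·A_cross = εσ·A_surf·T⁴  ⇒  T⁴ = αS/(ε·4σ).
T⁴ = 0.520·1740/(0.29·4·5.67×10⁻⁸) = 1.376×10¹⁰ K⁴.
T = (1.376×10¹⁰)^(1/4).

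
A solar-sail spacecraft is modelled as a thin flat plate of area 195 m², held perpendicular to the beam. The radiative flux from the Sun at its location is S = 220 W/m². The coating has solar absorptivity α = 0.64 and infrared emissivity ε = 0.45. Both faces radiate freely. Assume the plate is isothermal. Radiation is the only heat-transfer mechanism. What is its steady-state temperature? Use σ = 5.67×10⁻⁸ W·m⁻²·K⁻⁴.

At equilibrium, absorbed power = emitted power.
Absorbing cross-section = A = 195.0 m²; emitting surface = 2A = 390.0 m² (ratio 2).
αS·A_cross = εσ·A_surf·T⁴  ⇒  T⁴ = αS/(ε·2σ).
T⁴ = 0.640·220/(0.45·2·5.67×10⁻⁸) = 2.759×10⁹ K⁴.
T = (2.759×10⁹)^(1/4).

T ≈ 229 K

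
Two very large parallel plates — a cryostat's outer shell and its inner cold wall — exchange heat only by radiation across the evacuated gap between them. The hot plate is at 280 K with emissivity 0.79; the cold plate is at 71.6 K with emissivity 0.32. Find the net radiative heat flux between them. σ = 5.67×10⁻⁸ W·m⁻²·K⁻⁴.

For two infinite grey parallel plates, q = σ(T₁⁴ − T₂⁴)/(1/ε₁ + 1/ε₂ − 1).
T₁⁴ − T₂⁴ = 6.147×10⁹ − 2.628×10⁷ = 6.120×10⁹ K⁴.
1/ε₁ + 1/ε₂ − 1 = 1.266 + 3.125 − 1 = 3.391.
q = 5.67×10⁻⁸ × 6.120×10⁹ / 3.391.

q ≈ 102 W/m²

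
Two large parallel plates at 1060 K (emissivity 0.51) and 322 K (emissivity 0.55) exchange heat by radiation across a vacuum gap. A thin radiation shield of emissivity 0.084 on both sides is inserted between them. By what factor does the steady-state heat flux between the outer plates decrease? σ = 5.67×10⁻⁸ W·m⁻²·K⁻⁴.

Without shield: q₀ = σΔ(T⁴)/(1/ε₁+1/ε₂−1) with denominator 2.779.
With shield the two gaps are in series; the resistances add: (1/ε₁+1/ε_s−1)+(1/ε_s+1/ε₂−1) = 12.87+12.72 = 25.59.
Heat-flux ratio q₀/q = 25.59/2.779.

factor ≈ 9.21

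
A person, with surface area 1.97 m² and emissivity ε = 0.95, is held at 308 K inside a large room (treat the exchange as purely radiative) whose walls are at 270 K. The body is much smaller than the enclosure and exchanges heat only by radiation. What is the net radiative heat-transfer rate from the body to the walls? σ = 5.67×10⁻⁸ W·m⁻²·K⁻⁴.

For a small grey body in a large enclosure: P_net = εσA(T_body⁴ − T_wall⁴).
A = 1.97 m²; T_body⁴ − T_wall⁴ = 8.999×10⁹ − 5.314×10⁹ = 3.685×10⁹ K⁴.
|P_net| = 0.95·5.67×10⁻⁸·1.970·3.685×10⁹.

P_net ≈ 391 W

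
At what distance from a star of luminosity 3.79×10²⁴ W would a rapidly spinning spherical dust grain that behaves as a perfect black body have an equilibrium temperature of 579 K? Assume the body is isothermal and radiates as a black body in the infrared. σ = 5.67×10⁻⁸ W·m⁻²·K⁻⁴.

For an isothermal black-emitting sphere, (1−a)S·πr² = σ·4πr²·T⁴ ⇒ S = 4σT⁴/(1−a).
S = 4·5.67×10⁻⁸·(579)⁴/1.00 = 25490 W/m².
Flux falls as S = L/(4πd²), so d = √(L/(4πS)) = √(3.79×10²⁴/(4π·25490)).

d ≈ 3.44×10⁹ m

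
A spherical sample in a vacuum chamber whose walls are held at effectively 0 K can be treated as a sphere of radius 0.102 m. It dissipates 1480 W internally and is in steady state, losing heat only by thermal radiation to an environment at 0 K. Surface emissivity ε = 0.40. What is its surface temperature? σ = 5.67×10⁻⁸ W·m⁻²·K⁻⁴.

T ≈ 841 K

Steady state: internal power = radiated power, P = εσA T⁴.
Radiating area A = 4πr² = 0.1307 m².
T⁴ = P/(εσA) = 1480/(0.40·5.67×10⁻⁸·0.1307) = 4.991×10¹¹ K⁴.
T = (4.991×10¹¹)^(1/4).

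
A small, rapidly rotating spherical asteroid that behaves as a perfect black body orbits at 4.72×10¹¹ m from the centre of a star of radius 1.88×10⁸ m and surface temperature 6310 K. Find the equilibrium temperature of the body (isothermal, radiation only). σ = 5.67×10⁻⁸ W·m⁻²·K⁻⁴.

The star's surface emits σT_*⁴; at distance d the flux is S = σT_*⁴(R_*/d)².
S = 5.67×10⁻⁸·(6310)⁴·(1.88×10⁸/4.72×10¹¹)² = 14.26 W/m².
For an isothermal sphere T⁴ = (1−a)S/(4σ) = 6.288×10⁷ K⁴.

T ≈ 89.0 K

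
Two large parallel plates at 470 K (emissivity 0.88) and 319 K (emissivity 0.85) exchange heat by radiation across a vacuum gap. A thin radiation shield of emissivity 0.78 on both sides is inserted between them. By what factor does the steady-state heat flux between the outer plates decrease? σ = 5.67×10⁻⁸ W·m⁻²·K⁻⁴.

factor ≈ 2.19

Without shield: q₀ = σΔ(T⁴)/(1/ε₁+1/ε₂−1) with denominator 1.313.
With shield the two gaps are in series; the resistances add: (1/ε₁+1/ε_s−1)+(1/ε_s+1/ε₂−1) = 1.418+1.459 = 2.877.
Heat-flux ratio q₀/q = 2.877/1.313.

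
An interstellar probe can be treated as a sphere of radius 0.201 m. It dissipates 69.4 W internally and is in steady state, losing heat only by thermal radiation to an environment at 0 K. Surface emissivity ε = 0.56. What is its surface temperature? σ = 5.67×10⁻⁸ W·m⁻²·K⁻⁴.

T ≈ 256 K

Steady state: internal power = radiated power, P = εσA T⁴.
Radiating area A = 4πr² = 0.5077 m².
T⁴ = P/(εσA) = 69.4/(0.56·5.67×10⁻⁸·0.5077) = 4.305×10⁹ K⁴.
T = (4.305×10⁹)^(1/4).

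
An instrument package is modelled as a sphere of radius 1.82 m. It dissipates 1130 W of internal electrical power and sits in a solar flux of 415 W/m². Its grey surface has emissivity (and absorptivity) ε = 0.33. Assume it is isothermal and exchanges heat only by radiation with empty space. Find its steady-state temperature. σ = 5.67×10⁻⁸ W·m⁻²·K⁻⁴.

T ≈ 239 K

At steady state, absorbed solar power + internal power = radiated power.
Absorbed: α·S·A_cross = 0.33·415·10.41 = 1425 W (cross-section πr²).
Total input = 1425 + 1130 = 2555 W.
Radiated: εσ·A_surf·T⁴ with A_surf = 4πr² = 41.62 m².
T⁴ = 2555/(0.33·5.67×10⁻⁸·41.62) = 3.281×10⁹ K⁴.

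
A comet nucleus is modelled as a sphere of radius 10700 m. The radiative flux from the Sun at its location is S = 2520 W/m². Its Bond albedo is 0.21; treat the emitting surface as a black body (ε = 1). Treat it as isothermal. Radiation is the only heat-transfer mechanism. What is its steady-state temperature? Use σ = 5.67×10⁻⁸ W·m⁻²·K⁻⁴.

T ≈ 306 K

At equilibrium, absorbed power = emitted power.
Absorbing cross-section = πr² = 3.597×10⁸ m²; emitting surface = 4πr² = 1.439×10⁹ m² (ratio 4).
(1−a)S·A_cross = εσ·A_surf·T⁴  ⇒  T⁴ = (1−a)S/(4σ).
T⁴ = 0.790·2520/(4·5.67×10⁻⁸) = 8.778×10⁹ K⁴.
T = (8.778×10⁹)^(1/4).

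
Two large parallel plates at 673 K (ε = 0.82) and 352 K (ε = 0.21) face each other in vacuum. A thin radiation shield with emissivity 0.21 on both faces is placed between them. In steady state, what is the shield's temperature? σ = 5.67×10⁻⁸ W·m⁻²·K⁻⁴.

In steady state the net flux on the hot side equals that on the cold side.
σ(T₁⁴−T_s⁴)/D₁ = σ(T_s⁴−T₂⁴)/D₂, with D₁ = 1/ε₁+1/ε_s−1 = 4.981, D₂ = 1/ε_s+1/ε₂−1 = 8.524.
Solve for T_s⁴: T_s⁴ = (D₂·T₁⁴ + D₁·T₂⁴)/(D₁+D₂) = 1.351×10¹¹ K⁴.

T_s ≈ 606 K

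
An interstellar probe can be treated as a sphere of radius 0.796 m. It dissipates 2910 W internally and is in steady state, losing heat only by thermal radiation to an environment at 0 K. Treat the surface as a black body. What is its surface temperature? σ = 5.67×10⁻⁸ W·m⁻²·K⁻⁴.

T ≈ 283 K

Steady state: internal power = radiated power, P = εσA T⁴.
Radiating area A = 4πr² = 7.962 m².
T⁴ = P/(εσA) = 2910/(1.0·5.67×10⁻⁸·7.962) = 6.446×10⁹ K⁴.
T = (6.446×10⁹)^(1/4).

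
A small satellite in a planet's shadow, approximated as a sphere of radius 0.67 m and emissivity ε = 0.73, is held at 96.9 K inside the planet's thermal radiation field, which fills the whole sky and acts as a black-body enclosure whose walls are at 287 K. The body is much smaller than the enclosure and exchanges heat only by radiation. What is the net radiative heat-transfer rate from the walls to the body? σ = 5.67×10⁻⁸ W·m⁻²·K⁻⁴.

P_net ≈ 1560 W

For a small grey body in a large enclosure: P_net = εσA(T_body⁴ − T_wall⁴).
A = 4πr² = 5.641 m²; T_body⁴ − T_wall⁴ = 8.816×10⁷ − 6.785×10⁹ = -6.696×10⁹ K⁴.
|P_net| = 0.73·5.67×10⁻⁸·5.641·6.696×10⁹.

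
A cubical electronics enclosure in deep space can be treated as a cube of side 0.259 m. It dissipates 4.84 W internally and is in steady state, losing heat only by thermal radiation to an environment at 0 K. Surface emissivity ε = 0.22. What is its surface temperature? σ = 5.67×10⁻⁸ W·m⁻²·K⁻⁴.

T ≈ 176 K

Steady state: internal power = radiated power, P = εσA T⁴.
Radiating area A = 6L² = 0.4025 m².
T⁴ = P/(εσA) = 4.84/(0.22·5.67×10⁻⁸·0.4025) = 9.640×10⁸ K⁴.
T = (9.640×10⁸)^(1/4).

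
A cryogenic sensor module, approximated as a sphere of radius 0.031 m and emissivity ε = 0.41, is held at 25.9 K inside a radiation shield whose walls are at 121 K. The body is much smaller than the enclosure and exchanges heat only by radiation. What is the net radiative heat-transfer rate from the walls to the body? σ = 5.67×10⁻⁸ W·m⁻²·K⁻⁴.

For a small grey body in a large enclosure: P_net = εσA(T_body⁴ − T_wall⁴).
A = 4πr² = 0.01208 m²; T_body⁴ − T_wall⁴ = 4.500×10⁵ − 2.144×10⁸ = -2.139×10⁸ K⁴.
|P_net| = 0.41·5.67×10⁻⁸·0.01208·2.139×10⁸.

P_net ≈ 0.0601 W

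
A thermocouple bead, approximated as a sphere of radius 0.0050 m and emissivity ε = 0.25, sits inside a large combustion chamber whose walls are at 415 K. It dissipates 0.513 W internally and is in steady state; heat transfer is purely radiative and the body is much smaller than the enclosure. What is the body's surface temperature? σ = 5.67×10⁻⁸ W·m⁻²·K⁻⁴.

For a small grey body in a large enclosure, net radiated power = εσA(T⁴ − T_w⁴).
Steady state: P = εσA(T⁴ − T_w⁴) with A = 4πr² = 3.142×10⁻⁴ m².
T⁴ = P/(εσA) + T_w⁴ = 0.513/(0.25·5.67×10⁻⁸·3.142×10⁻⁴) + (415)⁴
    = 1.152×10¹¹ + 2.966×10¹⁰ = 1.449×10¹¹ K⁴.

T ≈ 617 K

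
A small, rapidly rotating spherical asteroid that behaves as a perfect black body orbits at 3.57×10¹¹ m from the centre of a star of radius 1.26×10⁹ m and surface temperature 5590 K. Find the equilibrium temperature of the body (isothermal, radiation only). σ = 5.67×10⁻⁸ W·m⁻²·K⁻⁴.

T ≈ 235 K

The star's surface emits σT_*⁴; at distance d the flux is S = σT_*⁴(R_*/d)².
S = 5.67×10⁻⁸·(5590)⁴·(1.26×10⁹/3.57×10¹¹)² = 689.7 W/m².
For an isothermal sphere T⁴ = (1−a)S/(4σ) = 3.041×10⁹ K⁴.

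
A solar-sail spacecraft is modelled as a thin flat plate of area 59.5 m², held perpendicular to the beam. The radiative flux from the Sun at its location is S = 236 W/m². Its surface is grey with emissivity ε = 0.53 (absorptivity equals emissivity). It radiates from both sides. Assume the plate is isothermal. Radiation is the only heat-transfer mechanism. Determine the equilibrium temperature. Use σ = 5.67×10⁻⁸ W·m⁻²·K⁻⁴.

At equilibrium, absorbed power = emitted power.
Absorbing cross-section = A = 59.50 m²; emitting surface = 2A = 119.0 m² (ratio 2).
εS·A_cross = εσ·A_surf·T⁴  ⇒  T⁴ = S/(2σ)   (ε cancels).
T⁴ = 236/(2·5.67×10⁻⁸) = 2.081×10⁹ K⁴.
T = (2.081×10⁹)^(1/4).

T ≈ 214 K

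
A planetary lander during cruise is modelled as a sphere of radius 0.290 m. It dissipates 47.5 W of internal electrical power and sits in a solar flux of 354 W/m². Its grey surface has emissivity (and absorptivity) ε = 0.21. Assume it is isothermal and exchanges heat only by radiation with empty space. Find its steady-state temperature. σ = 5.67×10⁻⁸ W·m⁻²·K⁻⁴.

T ≈ 270 K

At steady state, absorbed solar power + internal power = radiated power.
Absorbed: α·S·A_cross = 0.21·354·0.2642 = 19.64 W (cross-section πr²).
Total input = 19.64 + 47.5 = 67.14 W.
Radiated: εσ·A_surf·T⁴ with A_surf = 4πr² = 1.057 m².
T⁴ = 67.14/(0.21·5.67×10⁻⁸·1.057) = 5.336×10⁹ K⁴.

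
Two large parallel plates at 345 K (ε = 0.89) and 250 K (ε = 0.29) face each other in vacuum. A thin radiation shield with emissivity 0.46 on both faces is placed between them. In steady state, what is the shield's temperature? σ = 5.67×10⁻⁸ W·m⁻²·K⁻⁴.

In steady state the net flux on the hot side equals that on the cold side.
σ(T₁⁴−T_s⁴)/D₁ = σ(T_s⁴−T₂⁴)/D₂, with D₁ = 1/ε₁+1/ε_s−1 = 2.298, D₂ = 1/ε_s+1/ε₂−1 = 4.622.
Solve for T_s⁴: T_s⁴ = (D₂·T₁⁴ + D₁·T₂⁴)/(D₁+D₂) = 1.076×10¹⁰ K⁴.

T_s ≈ 322 K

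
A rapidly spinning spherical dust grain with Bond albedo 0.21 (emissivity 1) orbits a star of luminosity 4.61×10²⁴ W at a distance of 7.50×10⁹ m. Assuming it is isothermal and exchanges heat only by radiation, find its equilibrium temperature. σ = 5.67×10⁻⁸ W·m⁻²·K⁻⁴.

First find the stellar flux at distance d: S = L/(4πd²) = 4.61×10²⁴/(4π·(7.50×10⁹)²) = 6522 W/m².
For an isothermal sphere, absorbed (1−a)S·πr² = emitted σ·4πr²·T⁴, so T⁴ = (1−a)S/(4σ).
T⁴ = 0.790·6522/(4·5.67×10⁻⁸) = 2.272×10¹⁰ K⁴.

T ≈ 388 K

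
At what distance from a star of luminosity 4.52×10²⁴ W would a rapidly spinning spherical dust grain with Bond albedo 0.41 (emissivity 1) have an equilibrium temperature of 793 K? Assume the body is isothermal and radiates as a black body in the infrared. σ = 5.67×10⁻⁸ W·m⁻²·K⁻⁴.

d ≈ 1.54×10⁹ m

For an isothermal black-emitting sphere, (1−a)S·πr² = σ·4πr²·T⁴ ⇒ S = 4σT⁴/(1−a).
S = 4·5.67×10⁻⁸·(793)⁴/0.590 = 1.520×10⁵ W/m².
Flux falls as S = L/(4πd²), so d = √(L/(4πS)) = √(4.52×10²⁴/(4π·1.520×10⁵)).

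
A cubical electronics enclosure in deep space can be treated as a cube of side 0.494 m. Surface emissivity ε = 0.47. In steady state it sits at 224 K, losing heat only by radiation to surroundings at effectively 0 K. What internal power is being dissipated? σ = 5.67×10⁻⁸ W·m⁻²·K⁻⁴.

Steady state: P = εσA T⁴.
A = 6L² = 1.464 m²; T⁴ = (224)⁴ = 2.518×10⁹ K⁴.
P = 0.47 × 5.67×10⁻⁸ × 1.464 × 2.518×10⁹.

P ≈ 98.2 W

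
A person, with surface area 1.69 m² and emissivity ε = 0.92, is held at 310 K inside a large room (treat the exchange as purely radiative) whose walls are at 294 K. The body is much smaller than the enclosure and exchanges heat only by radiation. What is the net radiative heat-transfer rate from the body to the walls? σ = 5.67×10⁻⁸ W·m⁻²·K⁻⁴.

P_net ≈ 156 W

For a small grey body in a large enclosure: P_net = εσA(T_body⁴ − T_wall⁴).
A = 1.69 m²; T_body⁴ − T_wall⁴ = 9.235×10⁹ − 7.471×10⁹ = 1.764×10⁹ K⁴.
|P_net| = 0.92·5.67×10⁻⁸·1.690·1.764×10⁹.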